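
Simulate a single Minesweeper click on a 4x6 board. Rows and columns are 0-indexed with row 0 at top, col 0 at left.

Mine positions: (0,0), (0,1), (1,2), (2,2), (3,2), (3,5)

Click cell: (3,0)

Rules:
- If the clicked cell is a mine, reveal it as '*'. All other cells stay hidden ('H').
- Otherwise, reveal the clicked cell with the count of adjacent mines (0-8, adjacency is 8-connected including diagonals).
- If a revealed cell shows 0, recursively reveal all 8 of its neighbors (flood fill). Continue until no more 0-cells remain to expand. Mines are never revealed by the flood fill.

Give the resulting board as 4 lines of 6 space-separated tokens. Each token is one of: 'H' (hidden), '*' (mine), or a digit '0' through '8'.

H H H H H H
2 4 H H H H
0 3 H H H H
0 2 H H H H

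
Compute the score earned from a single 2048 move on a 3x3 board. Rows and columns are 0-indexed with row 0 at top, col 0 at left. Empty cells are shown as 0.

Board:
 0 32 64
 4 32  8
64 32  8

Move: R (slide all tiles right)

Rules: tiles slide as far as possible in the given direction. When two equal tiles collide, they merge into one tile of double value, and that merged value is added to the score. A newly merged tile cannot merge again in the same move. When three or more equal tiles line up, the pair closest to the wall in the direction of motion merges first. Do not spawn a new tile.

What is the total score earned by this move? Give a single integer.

Slide right:
row 0: [0, 32, 64] -> [0, 32, 64]  score +0 (running 0)
row 1: [4, 32, 8] -> [4, 32, 8]  score +0 (running 0)
row 2: [64, 32, 8] -> [64, 32, 8]  score +0 (running 0)
Board after move:
 0 32 64
 4 32  8
64 32  8

Answer: 0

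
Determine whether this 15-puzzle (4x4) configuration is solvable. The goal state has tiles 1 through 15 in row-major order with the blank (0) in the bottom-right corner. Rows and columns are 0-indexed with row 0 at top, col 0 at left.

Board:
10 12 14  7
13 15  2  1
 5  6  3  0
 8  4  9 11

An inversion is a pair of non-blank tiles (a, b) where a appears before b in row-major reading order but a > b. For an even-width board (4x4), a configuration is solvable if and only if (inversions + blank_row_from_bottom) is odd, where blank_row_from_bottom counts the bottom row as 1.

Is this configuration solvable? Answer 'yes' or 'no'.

Inversions: 60
Blank is in row 2 (0-indexed from top), which is row 2 counting from the bottom (bottom = 1).
60 + 2 = 62, which is even, so the puzzle is not solvable.

Answer: no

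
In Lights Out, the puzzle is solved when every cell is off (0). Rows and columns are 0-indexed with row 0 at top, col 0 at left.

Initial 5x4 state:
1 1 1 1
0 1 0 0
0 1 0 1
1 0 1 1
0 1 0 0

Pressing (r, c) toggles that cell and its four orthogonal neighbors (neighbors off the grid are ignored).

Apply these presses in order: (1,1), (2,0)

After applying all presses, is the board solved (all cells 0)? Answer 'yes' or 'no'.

Answer: no

Derivation:
After press 1 at (1,1):
1 0 1 1
1 0 1 0
0 0 0 1
1 0 1 1
0 1 0 0

After press 2 at (2,0):
1 0 1 1
0 0 1 0
1 1 0 1
0 0 1 1
0 1 0 0

Lights still on: 10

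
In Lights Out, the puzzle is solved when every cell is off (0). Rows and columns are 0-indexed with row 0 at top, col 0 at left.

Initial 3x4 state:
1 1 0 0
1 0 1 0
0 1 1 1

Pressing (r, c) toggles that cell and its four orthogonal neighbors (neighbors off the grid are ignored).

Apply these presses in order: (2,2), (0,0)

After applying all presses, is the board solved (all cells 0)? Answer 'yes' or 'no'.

After press 1 at (2,2):
1 1 0 0
1 0 0 0
0 0 0 0

After press 2 at (0,0):
0 0 0 0
0 0 0 0
0 0 0 0

Lights still on: 0

Answer: yes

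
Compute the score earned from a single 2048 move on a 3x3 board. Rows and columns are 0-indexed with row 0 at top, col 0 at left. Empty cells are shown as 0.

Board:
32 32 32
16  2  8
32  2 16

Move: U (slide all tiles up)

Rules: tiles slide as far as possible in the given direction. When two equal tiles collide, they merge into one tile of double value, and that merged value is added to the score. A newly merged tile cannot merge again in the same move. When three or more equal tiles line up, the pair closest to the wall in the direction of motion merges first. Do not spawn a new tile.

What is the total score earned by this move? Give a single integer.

Slide up:
col 0: [32, 16, 32] -> [32, 16, 32]  score +0 (running 0)
col 1: [32, 2, 2] -> [32, 4, 0]  score +4 (running 4)
col 2: [32, 8, 16] -> [32, 8, 16]  score +0 (running 4)
Board after move:
32 32 32
16  4  8
32  0 16

Answer: 4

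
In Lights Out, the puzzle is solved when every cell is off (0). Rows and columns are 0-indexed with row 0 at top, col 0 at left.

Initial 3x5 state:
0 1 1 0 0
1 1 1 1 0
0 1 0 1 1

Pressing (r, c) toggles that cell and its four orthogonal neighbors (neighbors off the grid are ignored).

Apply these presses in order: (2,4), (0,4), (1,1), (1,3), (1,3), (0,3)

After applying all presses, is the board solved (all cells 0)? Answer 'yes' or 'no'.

Answer: yes

Derivation:
After press 1 at (2,4):
0 1 1 0 0
1 1 1 1 1
0 1 0 0 0

After press 2 at (0,4):
0 1 1 1 1
1 1 1 1 0
0 1 0 0 0

After press 3 at (1,1):
0 0 1 1 1
0 0 0 1 0
0 0 0 0 0

After press 4 at (1,3):
0 0 1 0 1
0 0 1 0 1
0 0 0 1 0

After press 5 at (1,3):
0 0 1 1 1
0 0 0 1 0
0 0 0 0 0

After press 6 at (0,3):
0 0 0 0 0
0 0 0 0 0
0 0 0 0 0

Lights still on: 0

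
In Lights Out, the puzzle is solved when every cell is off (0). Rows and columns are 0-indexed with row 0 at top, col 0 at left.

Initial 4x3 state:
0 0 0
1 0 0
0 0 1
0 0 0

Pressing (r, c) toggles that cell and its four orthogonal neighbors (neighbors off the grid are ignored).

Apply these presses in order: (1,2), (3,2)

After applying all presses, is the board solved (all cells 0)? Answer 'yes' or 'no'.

Answer: no

Derivation:
After press 1 at (1,2):
0 0 1
1 1 1
0 0 0
0 0 0

After press 2 at (3,2):
0 0 1
1 1 1
0 0 1
0 1 1

Lights still on: 7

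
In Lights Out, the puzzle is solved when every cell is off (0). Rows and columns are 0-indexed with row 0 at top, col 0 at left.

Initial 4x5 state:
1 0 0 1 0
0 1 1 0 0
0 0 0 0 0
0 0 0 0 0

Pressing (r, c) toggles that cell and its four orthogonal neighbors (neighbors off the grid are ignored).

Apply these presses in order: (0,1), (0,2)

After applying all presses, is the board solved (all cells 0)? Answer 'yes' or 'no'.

After press 1 at (0,1):
0 1 1 1 0
0 0 1 0 0
0 0 0 0 0
0 0 0 0 0

After press 2 at (0,2):
0 0 0 0 0
0 0 0 0 0
0 0 0 0 0
0 0 0 0 0

Lights still on: 0

Answer: yes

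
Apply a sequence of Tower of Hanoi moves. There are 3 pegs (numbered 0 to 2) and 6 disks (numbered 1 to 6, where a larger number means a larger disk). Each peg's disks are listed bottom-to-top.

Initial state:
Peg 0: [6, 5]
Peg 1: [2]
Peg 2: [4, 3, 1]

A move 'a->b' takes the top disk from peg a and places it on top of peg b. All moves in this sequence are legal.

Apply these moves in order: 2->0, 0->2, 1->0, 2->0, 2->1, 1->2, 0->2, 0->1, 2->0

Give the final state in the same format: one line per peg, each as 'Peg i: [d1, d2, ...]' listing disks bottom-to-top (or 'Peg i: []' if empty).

Answer: Peg 0: [6, 5, 1]
Peg 1: [2]
Peg 2: [4, 3]

Derivation:
After move 1 (2->0):
Peg 0: [6, 5, 1]
Peg 1: [2]
Peg 2: [4, 3]

After move 2 (0->2):
Peg 0: [6, 5]
Peg 1: [2]
Peg 2: [4, 3, 1]

After move 3 (1->0):
Peg 0: [6, 5, 2]
Peg 1: []
Peg 2: [4, 3, 1]

After move 4 (2->0):
Peg 0: [6, 5, 2, 1]
Peg 1: []
Peg 2: [4, 3]

After move 5 (2->1):
Peg 0: [6, 5, 2, 1]
Peg 1: [3]
Peg 2: [4]

After move 6 (1->2):
Peg 0: [6, 5, 2, 1]
Peg 1: []
Peg 2: [4, 3]

After move 7 (0->2):
Peg 0: [6, 5, 2]
Peg 1: []
Peg 2: [4, 3, 1]

After move 8 (0->1):
Peg 0: [6, 5]
Peg 1: [2]
Peg 2: [4, 3, 1]

After move 9 (2->0):
Peg 0: [6, 5, 1]
Peg 1: [2]
Peg 2: [4, 3]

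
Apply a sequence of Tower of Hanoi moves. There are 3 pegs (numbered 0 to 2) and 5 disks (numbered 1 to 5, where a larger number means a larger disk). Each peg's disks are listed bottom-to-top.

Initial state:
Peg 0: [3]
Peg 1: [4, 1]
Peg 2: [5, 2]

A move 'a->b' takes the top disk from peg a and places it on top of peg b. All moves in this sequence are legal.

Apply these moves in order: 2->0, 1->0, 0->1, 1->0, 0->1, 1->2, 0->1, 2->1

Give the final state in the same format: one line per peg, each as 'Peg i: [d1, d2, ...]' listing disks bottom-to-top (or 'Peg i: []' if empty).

Answer: Peg 0: [3]
Peg 1: [4, 2, 1]
Peg 2: [5]

Derivation:
After move 1 (2->0):
Peg 0: [3, 2]
Peg 1: [4, 1]
Peg 2: [5]

After move 2 (1->0):
Peg 0: [3, 2, 1]
Peg 1: [4]
Peg 2: [5]

After move 3 (0->1):
Peg 0: [3, 2]
Peg 1: [4, 1]
Peg 2: [5]

After move 4 (1->0):
Peg 0: [3, 2, 1]
Peg 1: [4]
Peg 2: [5]

After move 5 (0->1):
Peg 0: [3, 2]
Peg 1: [4, 1]
Peg 2: [5]

After move 6 (1->2):
Peg 0: [3, 2]
Peg 1: [4]
Peg 2: [5, 1]

After move 7 (0->1):
Peg 0: [3]
Peg 1: [4, 2]
Peg 2: [5, 1]

After move 8 (2->1):
Peg 0: [3]
Peg 1: [4, 2, 1]
Peg 2: [5]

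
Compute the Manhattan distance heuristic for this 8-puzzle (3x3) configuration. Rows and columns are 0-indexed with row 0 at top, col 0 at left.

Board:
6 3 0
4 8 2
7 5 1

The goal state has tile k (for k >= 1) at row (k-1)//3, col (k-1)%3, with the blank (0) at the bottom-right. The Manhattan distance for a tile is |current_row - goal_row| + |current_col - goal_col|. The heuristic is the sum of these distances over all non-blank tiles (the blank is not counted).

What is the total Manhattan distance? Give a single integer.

Tile 6: (0,0)->(1,2) = 3
Tile 3: (0,1)->(0,2) = 1
Tile 4: (1,0)->(1,0) = 0
Tile 8: (1,1)->(2,1) = 1
Tile 2: (1,2)->(0,1) = 2
Tile 7: (2,0)->(2,0) = 0
Tile 5: (2,1)->(1,1) = 1
Tile 1: (2,2)->(0,0) = 4
Sum: 3 + 1 + 0 + 1 + 2 + 0 + 1 + 4 = 12

Answer: 12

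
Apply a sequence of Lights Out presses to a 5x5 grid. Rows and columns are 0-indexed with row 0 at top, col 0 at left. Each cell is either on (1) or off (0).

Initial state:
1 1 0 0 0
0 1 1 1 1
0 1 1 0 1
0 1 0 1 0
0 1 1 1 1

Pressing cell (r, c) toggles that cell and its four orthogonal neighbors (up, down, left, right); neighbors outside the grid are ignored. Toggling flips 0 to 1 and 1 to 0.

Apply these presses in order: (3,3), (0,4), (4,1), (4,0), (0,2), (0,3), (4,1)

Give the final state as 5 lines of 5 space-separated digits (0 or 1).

Answer: 1 0 0 1 0
0 1 0 0 0
0 1 1 1 1
1 1 1 0 1
1 0 1 0 1

Derivation:
After press 1 at (3,3):
1 1 0 0 0
0 1 1 1 1
0 1 1 1 1
0 1 1 0 1
0 1 1 0 1

After press 2 at (0,4):
1 1 0 1 1
0 1 1 1 0
0 1 1 1 1
0 1 1 0 1
0 1 1 0 1

After press 3 at (4,1):
1 1 0 1 1
0 1 1 1 0
0 1 1 1 1
0 0 1 0 1
1 0 0 0 1

After press 4 at (4,0):
1 1 0 1 1
0 1 1 1 0
0 1 1 1 1
1 0 1 0 1
0 1 0 0 1

After press 5 at (0,2):
1 0 1 0 1
0 1 0 1 0
0 1 1 1 1
1 0 1 0 1
0 1 0 0 1

After press 6 at (0,3):
1 0 0 1 0
0 1 0 0 0
0 1 1 1 1
1 0 1 0 1
0 1 0 0 1

After press 7 at (4,1):
1 0 0 1 0
0 1 0 0 0
0 1 1 1 1
1 1 1 0 1
1 0 1 0 1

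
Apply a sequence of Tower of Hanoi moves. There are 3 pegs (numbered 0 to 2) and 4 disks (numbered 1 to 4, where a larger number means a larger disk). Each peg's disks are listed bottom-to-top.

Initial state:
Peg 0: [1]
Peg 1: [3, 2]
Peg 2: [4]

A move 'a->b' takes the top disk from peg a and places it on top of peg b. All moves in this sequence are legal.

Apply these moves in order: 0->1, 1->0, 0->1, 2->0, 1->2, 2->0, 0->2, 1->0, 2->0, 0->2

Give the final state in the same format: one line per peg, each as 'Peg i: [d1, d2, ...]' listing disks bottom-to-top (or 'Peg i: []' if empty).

After move 1 (0->1):
Peg 0: []
Peg 1: [3, 2, 1]
Peg 2: [4]

After move 2 (1->0):
Peg 0: [1]
Peg 1: [3, 2]
Peg 2: [4]

After move 3 (0->1):
Peg 0: []
Peg 1: [3, 2, 1]
Peg 2: [4]

After move 4 (2->0):
Peg 0: [4]
Peg 1: [3, 2, 1]
Peg 2: []

After move 5 (1->2):
Peg 0: [4]
Peg 1: [3, 2]
Peg 2: [1]

After move 6 (2->0):
Peg 0: [4, 1]
Peg 1: [3, 2]
Peg 2: []

After move 7 (0->2):
Peg 0: [4]
Peg 1: [3, 2]
Peg 2: [1]

After move 8 (1->0):
Peg 0: [4, 2]
Peg 1: [3]
Peg 2: [1]

After move 9 (2->0):
Peg 0: [4, 2, 1]
Peg 1: [3]
Peg 2: []

After move 10 (0->2):
Peg 0: [4, 2]
Peg 1: [3]
Peg 2: [1]

Answer: Peg 0: [4, 2]
Peg 1: [3]
Peg 2: [1]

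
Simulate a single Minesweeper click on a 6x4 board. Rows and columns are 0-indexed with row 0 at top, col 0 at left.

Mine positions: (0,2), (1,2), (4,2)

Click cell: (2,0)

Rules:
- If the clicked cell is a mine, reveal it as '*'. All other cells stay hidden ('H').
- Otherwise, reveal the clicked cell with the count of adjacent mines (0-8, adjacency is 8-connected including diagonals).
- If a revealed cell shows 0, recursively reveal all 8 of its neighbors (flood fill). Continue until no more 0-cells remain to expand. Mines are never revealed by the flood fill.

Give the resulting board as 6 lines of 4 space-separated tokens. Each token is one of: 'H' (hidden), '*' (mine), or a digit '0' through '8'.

0 2 H H
0 2 H H
0 1 H H
0 1 H H
0 1 H H
0 1 H H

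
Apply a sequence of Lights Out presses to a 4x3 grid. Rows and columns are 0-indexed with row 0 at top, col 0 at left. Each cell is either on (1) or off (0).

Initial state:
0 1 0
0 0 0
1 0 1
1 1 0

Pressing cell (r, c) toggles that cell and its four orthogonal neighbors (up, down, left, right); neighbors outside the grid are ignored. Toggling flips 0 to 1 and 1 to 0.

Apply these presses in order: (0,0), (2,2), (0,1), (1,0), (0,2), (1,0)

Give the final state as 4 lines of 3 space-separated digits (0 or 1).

Answer: 0 0 0
1 1 0
1 1 0
1 1 1

Derivation:
After press 1 at (0,0):
1 0 0
1 0 0
1 0 1
1 1 0

After press 2 at (2,2):
1 0 0
1 0 1
1 1 0
1 1 1

After press 3 at (0,1):
0 1 1
1 1 1
1 1 0
1 1 1

After press 4 at (1,0):
1 1 1
0 0 1
0 1 0
1 1 1

After press 5 at (0,2):
1 0 0
0 0 0
0 1 0
1 1 1

After press 6 at (1,0):
0 0 0
1 1 0
1 1 0
1 1 1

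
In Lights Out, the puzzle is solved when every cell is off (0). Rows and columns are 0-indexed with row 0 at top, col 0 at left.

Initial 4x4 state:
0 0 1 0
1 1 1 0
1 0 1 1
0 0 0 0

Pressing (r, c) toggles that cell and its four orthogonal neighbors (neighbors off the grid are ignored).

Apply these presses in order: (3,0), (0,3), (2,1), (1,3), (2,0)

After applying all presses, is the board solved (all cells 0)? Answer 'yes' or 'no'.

After press 1 at (3,0):
0 0 1 0
1 1 1 0
0 0 1 1
1 1 0 0

After press 2 at (0,3):
0 0 0 1
1 1 1 1
0 0 1 1
1 1 0 0

After press 3 at (2,1):
0 0 0 1
1 0 1 1
1 1 0 1
1 0 0 0

After press 4 at (1,3):
0 0 0 0
1 0 0 0
1 1 0 0
1 0 0 0

After press 5 at (2,0):
0 0 0 0
0 0 0 0
0 0 0 0
0 0 0 0

Lights still on: 0

Answer: yes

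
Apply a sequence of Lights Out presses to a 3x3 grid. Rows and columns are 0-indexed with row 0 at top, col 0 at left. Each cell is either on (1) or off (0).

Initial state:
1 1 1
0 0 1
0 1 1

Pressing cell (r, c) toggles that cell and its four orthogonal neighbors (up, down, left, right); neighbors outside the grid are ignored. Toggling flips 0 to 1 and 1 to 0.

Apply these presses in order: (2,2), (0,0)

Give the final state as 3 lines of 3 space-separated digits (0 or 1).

After press 1 at (2,2):
1 1 1
0 0 0
0 0 0

After press 2 at (0,0):
0 0 1
1 0 0
0 0 0

Answer: 0 0 1
1 0 0
0 0 0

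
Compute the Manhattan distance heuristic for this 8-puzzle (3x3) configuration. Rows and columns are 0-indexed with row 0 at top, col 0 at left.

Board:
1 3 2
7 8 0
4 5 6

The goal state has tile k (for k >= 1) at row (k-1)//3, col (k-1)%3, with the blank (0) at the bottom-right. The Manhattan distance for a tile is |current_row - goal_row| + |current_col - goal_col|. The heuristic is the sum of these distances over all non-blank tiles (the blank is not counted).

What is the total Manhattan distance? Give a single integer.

Tile 1: (0,0)->(0,0) = 0
Tile 3: (0,1)->(0,2) = 1
Tile 2: (0,2)->(0,1) = 1
Tile 7: (1,0)->(2,0) = 1
Tile 8: (1,1)->(2,1) = 1
Tile 4: (2,0)->(1,0) = 1
Tile 5: (2,1)->(1,1) = 1
Tile 6: (2,2)->(1,2) = 1
Sum: 0 + 1 + 1 + 1 + 1 + 1 + 1 + 1 = 7

Answer: 7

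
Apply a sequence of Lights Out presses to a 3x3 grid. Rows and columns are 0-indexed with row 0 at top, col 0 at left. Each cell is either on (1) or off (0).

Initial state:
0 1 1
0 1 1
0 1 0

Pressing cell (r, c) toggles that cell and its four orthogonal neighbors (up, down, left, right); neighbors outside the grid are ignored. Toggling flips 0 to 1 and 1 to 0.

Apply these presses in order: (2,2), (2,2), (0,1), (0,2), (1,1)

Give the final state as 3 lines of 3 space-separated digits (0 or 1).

After press 1 at (2,2):
0 1 1
0 1 0
0 0 1

After press 2 at (2,2):
0 1 1
0 1 1
0 1 0

After press 3 at (0,1):
1 0 0
0 0 1
0 1 0

After press 4 at (0,2):
1 1 1
0 0 0
0 1 0

After press 5 at (1,1):
1 0 1
1 1 1
0 0 0

Answer: 1 0 1
1 1 1
0 0 0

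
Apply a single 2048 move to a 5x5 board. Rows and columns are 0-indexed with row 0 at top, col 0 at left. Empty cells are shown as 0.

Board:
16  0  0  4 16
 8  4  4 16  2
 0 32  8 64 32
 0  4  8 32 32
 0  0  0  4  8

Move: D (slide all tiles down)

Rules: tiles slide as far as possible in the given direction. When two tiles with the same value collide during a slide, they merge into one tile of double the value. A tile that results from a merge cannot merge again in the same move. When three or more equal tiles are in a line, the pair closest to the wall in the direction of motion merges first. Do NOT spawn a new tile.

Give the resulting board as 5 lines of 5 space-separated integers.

Answer:  0  0  0  4  0
 0  0  0 16 16
 0  4  0 64  2
16 32  4 32 64
 8  4 16  4  8

Derivation:
Slide down:
col 0: [16, 8, 0, 0, 0] -> [0, 0, 0, 16, 8]
col 1: [0, 4, 32, 4, 0] -> [0, 0, 4, 32, 4]
col 2: [0, 4, 8, 8, 0] -> [0, 0, 0, 4, 16]
col 3: [4, 16, 64, 32, 4] -> [4, 16, 64, 32, 4]
col 4: [16, 2, 32, 32, 8] -> [0, 16, 2, 64, 8]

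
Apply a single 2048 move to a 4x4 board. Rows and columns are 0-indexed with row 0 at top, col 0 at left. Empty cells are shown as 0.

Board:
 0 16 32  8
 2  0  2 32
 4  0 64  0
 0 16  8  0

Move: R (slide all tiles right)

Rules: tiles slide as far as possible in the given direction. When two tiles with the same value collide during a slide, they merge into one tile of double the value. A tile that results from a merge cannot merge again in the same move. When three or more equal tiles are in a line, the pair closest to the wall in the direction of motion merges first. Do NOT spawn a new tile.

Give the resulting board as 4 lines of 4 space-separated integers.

Slide right:
row 0: [0, 16, 32, 8] -> [0, 16, 32, 8]
row 1: [2, 0, 2, 32] -> [0, 0, 4, 32]
row 2: [4, 0, 64, 0] -> [0, 0, 4, 64]
row 3: [0, 16, 8, 0] -> [0, 0, 16, 8]

Answer:  0 16 32  8
 0  0  4 32
 0  0  4 64
 0  0 16  8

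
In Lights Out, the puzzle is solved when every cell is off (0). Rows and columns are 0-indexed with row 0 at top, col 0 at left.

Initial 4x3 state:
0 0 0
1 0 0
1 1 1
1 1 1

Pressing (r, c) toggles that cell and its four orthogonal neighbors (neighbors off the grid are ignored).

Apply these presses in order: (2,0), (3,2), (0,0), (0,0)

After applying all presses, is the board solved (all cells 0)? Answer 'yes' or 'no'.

After press 1 at (2,0):
0 0 0
0 0 0
0 0 1
0 1 1

After press 2 at (3,2):
0 0 0
0 0 0
0 0 0
0 0 0

After press 3 at (0,0):
1 1 0
1 0 0
0 0 0
0 0 0

After press 4 at (0,0):
0 0 0
0 0 0
0 0 0
0 0 0

Lights still on: 0

Answer: yes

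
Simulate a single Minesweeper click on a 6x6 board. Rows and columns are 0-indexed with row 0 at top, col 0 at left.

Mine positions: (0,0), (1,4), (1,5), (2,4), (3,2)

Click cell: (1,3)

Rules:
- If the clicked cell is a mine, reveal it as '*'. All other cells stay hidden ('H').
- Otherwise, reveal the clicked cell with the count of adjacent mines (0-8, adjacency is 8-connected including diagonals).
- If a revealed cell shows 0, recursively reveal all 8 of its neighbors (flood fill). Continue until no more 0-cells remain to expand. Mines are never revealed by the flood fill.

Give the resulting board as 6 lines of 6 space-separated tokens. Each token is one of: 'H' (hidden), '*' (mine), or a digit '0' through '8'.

H H H H H H
H H H 2 H H
H H H H H H
H H H H H H
H H H H H H
H H H H H H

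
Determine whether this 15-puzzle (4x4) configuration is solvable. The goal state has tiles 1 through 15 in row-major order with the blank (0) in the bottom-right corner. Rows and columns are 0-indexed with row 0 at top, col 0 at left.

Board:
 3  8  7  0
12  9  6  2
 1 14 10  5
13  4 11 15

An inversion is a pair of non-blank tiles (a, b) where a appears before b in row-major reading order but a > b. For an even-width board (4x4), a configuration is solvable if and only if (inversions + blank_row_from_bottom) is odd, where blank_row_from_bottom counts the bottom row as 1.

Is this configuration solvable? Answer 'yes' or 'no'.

Answer: yes

Derivation:
Inversions: 41
Blank is in row 0 (0-indexed from top), which is row 4 counting from the bottom (bottom = 1).
41 + 4 = 45, which is odd, so the puzzle is solvable.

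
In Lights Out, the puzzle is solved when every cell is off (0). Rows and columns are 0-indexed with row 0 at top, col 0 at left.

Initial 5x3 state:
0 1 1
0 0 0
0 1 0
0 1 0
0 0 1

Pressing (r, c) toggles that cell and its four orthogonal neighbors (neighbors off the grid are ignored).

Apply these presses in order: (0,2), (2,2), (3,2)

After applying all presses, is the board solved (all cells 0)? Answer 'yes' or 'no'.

After press 1 at (0,2):
0 0 0
0 0 1
0 1 0
0 1 0
0 0 1

After press 2 at (2,2):
0 0 0
0 0 0
0 0 1
0 1 1
0 0 1

After press 3 at (3,2):
0 0 0
0 0 0
0 0 0
0 0 0
0 0 0

Lights still on: 0

Answer: yes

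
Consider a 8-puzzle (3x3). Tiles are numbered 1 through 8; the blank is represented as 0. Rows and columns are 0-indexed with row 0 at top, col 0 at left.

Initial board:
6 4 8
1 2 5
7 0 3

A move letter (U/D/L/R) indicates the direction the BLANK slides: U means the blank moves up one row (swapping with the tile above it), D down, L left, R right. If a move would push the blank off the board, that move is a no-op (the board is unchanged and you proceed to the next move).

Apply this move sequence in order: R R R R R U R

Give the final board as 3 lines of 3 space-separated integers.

After move 1 (R):
6 4 8
1 2 5
7 3 0

After move 2 (R):
6 4 8
1 2 5
7 3 0

After move 3 (R):
6 4 8
1 2 5
7 3 0

After move 4 (R):
6 4 8
1 2 5
7 3 0

After move 5 (R):
6 4 8
1 2 5
7 3 0

After move 6 (U):
6 4 8
1 2 0
7 3 5

After move 7 (R):
6 4 8
1 2 0
7 3 5

Answer: 6 4 8
1 2 0
7 3 5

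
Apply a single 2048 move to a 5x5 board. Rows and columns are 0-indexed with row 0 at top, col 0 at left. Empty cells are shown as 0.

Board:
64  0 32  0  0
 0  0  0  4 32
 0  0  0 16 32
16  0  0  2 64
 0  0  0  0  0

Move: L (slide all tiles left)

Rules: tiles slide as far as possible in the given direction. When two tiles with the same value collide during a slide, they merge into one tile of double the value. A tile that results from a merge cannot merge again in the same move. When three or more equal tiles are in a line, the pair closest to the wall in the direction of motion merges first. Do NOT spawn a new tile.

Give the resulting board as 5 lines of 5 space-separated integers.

Answer: 64 32  0  0  0
 4 32  0  0  0
16 32  0  0  0
16  2 64  0  0
 0  0  0  0  0

Derivation:
Slide left:
row 0: [64, 0, 32, 0, 0] -> [64, 32, 0, 0, 0]
row 1: [0, 0, 0, 4, 32] -> [4, 32, 0, 0, 0]
row 2: [0, 0, 0, 16, 32] -> [16, 32, 0, 0, 0]
row 3: [16, 0, 0, 2, 64] -> [16, 2, 64, 0, 0]
row 4: [0, 0, 0, 0, 0] -> [0, 0, 0, 0, 0]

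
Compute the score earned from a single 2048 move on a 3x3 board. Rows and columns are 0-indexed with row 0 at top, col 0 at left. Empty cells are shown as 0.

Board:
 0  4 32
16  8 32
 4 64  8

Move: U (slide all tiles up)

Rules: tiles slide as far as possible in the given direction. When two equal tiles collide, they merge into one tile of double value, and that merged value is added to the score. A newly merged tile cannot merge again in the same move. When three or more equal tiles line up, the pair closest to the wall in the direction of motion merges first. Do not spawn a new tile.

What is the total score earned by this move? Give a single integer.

Answer: 64

Derivation:
Slide up:
col 0: [0, 16, 4] -> [16, 4, 0]  score +0 (running 0)
col 1: [4, 8, 64] -> [4, 8, 64]  score +0 (running 0)
col 2: [32, 32, 8] -> [64, 8, 0]  score +64 (running 64)
Board after move:
16  4 64
 4  8  8
 0 64  0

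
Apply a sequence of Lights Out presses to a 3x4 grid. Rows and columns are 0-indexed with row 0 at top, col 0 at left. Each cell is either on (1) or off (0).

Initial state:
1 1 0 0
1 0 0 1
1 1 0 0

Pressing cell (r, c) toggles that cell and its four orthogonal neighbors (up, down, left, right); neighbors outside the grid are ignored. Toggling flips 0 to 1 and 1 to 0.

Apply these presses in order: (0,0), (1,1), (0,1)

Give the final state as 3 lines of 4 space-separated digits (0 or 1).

Answer: 1 0 1 0
1 0 1 1
1 0 0 0

Derivation:
After press 1 at (0,0):
0 0 0 0
0 0 0 1
1 1 0 0

After press 2 at (1,1):
0 1 0 0
1 1 1 1
1 0 0 0

After press 3 at (0,1):
1 0 1 0
1 0 1 1
1 0 0 0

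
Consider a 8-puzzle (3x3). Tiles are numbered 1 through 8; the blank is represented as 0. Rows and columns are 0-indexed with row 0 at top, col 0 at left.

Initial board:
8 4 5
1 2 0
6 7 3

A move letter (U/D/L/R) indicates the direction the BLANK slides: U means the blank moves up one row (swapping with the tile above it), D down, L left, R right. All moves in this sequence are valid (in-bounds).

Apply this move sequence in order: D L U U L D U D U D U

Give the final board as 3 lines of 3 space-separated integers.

Answer: 0 8 5
1 4 3
6 2 7

Derivation:
After move 1 (D):
8 4 5
1 2 3
6 7 0

After move 2 (L):
8 4 5
1 2 3
6 0 7

After move 3 (U):
8 4 5
1 0 3
6 2 7

After move 4 (U):
8 0 5
1 4 3
6 2 7

After move 5 (L):
0 8 5
1 4 3
6 2 7

After move 6 (D):
1 8 5
0 4 3
6 2 7

After move 7 (U):
0 8 5
1 4 3
6 2 7

After move 8 (D):
1 8 5
0 4 3
6 2 7

After move 9 (U):
0 8 5
1 4 3
6 2 7

After move 10 (D):
1 8 5
0 4 3
6 2 7

After move 11 (U):
0 8 5
1 4 3
6 2 7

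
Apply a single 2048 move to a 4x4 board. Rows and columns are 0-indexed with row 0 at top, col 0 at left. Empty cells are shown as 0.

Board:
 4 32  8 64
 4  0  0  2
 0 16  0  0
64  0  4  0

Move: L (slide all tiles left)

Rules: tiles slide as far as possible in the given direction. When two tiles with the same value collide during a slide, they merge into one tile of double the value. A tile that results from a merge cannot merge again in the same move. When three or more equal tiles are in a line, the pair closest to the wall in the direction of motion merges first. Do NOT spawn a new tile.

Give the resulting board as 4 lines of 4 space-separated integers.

Answer:  4 32  8 64
 4  2  0  0
16  0  0  0
64  4  0  0

Derivation:
Slide left:
row 0: [4, 32, 8, 64] -> [4, 32, 8, 64]
row 1: [4, 0, 0, 2] -> [4, 2, 0, 0]
row 2: [0, 16, 0, 0] -> [16, 0, 0, 0]
row 3: [64, 0, 4, 0] -> [64, 4, 0, 0]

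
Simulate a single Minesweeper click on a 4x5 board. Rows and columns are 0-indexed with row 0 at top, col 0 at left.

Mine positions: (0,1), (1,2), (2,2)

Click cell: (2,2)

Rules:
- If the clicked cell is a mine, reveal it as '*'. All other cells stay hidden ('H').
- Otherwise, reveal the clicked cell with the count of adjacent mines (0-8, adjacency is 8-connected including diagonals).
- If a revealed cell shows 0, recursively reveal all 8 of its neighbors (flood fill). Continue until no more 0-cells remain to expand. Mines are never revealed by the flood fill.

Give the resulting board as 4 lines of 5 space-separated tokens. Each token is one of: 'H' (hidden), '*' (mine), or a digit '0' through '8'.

H H H H H
H H H H H
H H * H H
H H H H H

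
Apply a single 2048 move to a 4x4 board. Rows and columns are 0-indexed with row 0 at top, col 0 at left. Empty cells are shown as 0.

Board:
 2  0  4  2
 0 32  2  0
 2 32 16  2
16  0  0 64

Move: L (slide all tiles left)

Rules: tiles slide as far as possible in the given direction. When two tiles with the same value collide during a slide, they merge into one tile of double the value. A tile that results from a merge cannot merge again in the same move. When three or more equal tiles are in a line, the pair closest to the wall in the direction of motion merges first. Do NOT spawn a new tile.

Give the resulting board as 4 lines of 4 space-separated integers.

Answer:  2  4  2  0
32  2  0  0
 2 32 16  2
16 64  0  0

Derivation:
Slide left:
row 0: [2, 0, 4, 2] -> [2, 4, 2, 0]
row 1: [0, 32, 2, 0] -> [32, 2, 0, 0]
row 2: [2, 32, 16, 2] -> [2, 32, 16, 2]
row 3: [16, 0, 0, 64] -> [16, 64, 0, 0]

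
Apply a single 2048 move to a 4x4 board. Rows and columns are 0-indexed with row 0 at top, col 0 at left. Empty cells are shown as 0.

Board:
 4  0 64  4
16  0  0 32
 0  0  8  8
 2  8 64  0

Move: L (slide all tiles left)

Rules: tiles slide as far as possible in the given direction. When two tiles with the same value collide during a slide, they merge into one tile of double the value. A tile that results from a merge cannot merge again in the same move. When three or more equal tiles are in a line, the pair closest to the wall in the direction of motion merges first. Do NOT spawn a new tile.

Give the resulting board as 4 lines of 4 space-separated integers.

Answer:  4 64  4  0
16 32  0  0
16  0  0  0
 2  8 64  0

Derivation:
Slide left:
row 0: [4, 0, 64, 4] -> [4, 64, 4, 0]
row 1: [16, 0, 0, 32] -> [16, 32, 0, 0]
row 2: [0, 0, 8, 8] -> [16, 0, 0, 0]
row 3: [2, 8, 64, 0] -> [2, 8, 64, 0]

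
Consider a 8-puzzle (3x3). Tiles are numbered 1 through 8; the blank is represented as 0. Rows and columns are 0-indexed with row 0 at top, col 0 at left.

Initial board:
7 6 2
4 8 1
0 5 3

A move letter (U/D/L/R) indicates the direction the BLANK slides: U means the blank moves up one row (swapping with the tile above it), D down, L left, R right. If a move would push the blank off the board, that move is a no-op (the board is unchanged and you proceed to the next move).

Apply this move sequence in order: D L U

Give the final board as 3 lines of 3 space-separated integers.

Answer: 7 6 2
0 8 1
4 5 3

Derivation:
After move 1 (D):
7 6 2
4 8 1
0 5 3

After move 2 (L):
7 6 2
4 8 1
0 5 3

After move 3 (U):
7 6 2
0 8 1
4 5 3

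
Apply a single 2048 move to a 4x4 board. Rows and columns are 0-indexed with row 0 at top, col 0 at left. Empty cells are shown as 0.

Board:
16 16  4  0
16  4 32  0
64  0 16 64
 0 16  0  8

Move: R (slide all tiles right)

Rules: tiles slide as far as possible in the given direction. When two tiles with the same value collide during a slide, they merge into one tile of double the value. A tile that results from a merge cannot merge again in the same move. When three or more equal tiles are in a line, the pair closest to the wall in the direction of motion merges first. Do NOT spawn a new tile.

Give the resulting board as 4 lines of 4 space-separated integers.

Answer:  0  0 32  4
 0 16  4 32
 0 64 16 64
 0  0 16  8

Derivation:
Slide right:
row 0: [16, 16, 4, 0] -> [0, 0, 32, 4]
row 1: [16, 4, 32, 0] -> [0, 16, 4, 32]
row 2: [64, 0, 16, 64] -> [0, 64, 16, 64]
row 3: [0, 16, 0, 8] -> [0, 0, 16, 8]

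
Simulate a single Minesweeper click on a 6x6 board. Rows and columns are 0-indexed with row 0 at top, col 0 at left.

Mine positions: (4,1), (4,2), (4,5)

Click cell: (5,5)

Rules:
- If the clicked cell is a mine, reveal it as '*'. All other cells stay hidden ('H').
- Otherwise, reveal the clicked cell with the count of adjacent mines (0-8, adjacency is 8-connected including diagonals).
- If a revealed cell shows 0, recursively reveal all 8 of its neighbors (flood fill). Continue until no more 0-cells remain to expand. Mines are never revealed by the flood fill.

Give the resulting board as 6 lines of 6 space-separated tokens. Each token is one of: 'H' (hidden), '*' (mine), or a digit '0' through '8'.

H H H H H H
H H H H H H
H H H H H H
H H H H H H
H H H H H H
H H H H H 1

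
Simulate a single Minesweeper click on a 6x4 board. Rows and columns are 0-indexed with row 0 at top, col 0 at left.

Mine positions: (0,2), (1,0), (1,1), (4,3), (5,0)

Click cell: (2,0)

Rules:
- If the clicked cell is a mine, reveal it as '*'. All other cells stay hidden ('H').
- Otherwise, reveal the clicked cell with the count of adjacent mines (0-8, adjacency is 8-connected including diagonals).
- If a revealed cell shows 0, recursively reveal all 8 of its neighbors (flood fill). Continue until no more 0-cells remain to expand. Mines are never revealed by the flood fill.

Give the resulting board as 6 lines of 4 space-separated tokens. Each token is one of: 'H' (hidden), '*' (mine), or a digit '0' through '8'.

H H H H
H H H H
2 H H H
H H H H
H H H H
H H H H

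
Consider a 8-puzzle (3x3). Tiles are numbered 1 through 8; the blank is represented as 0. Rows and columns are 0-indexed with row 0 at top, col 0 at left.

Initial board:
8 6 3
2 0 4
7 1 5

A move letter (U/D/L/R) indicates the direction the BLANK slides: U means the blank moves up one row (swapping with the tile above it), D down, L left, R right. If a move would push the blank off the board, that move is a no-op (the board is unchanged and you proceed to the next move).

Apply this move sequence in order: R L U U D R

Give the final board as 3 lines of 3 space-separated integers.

Answer: 8 6 3
2 4 0
7 1 5

Derivation:
After move 1 (R):
8 6 3
2 4 0
7 1 5

After move 2 (L):
8 6 3
2 0 4
7 1 5

After move 3 (U):
8 0 3
2 6 4
7 1 5

After move 4 (U):
8 0 3
2 6 4
7 1 5

After move 5 (D):
8 6 3
2 0 4
7 1 5

After move 6 (R):
8 6 3
2 4 0
7 1 5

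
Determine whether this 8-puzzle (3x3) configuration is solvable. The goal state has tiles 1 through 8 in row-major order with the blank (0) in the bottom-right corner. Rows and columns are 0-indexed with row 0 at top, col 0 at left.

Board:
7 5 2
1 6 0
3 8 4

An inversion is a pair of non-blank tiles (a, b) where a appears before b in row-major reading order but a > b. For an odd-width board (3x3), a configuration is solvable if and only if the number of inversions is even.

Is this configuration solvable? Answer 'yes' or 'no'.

Inversions (pairs i<j in row-major order where tile[i] > tile[j] > 0): 14
14 is even, so the puzzle is solvable.

Answer: yes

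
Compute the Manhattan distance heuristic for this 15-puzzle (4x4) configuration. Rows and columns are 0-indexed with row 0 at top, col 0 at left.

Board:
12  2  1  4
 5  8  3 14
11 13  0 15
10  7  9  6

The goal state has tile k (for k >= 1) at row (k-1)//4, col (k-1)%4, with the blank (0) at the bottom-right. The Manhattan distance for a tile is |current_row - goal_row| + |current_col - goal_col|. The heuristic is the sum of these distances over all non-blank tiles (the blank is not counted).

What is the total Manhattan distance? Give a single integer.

Tile 12: (0,0)->(2,3) = 5
Tile 2: (0,1)->(0,1) = 0
Tile 1: (0,2)->(0,0) = 2
Tile 4: (0,3)->(0,3) = 0
Tile 5: (1,0)->(1,0) = 0
Tile 8: (1,1)->(1,3) = 2
Tile 3: (1,2)->(0,2) = 1
Tile 14: (1,3)->(3,1) = 4
Tile 11: (2,0)->(2,2) = 2
Tile 13: (2,1)->(3,0) = 2
Tile 15: (2,3)->(3,2) = 2
Tile 10: (3,0)->(2,1) = 2
Tile 7: (3,1)->(1,2) = 3
Tile 9: (3,2)->(2,0) = 3
Tile 6: (3,3)->(1,1) = 4
Sum: 5 + 0 + 2 + 0 + 0 + 2 + 1 + 4 + 2 + 2 + 2 + 2 + 3 + 3 + 4 = 32

Answer: 32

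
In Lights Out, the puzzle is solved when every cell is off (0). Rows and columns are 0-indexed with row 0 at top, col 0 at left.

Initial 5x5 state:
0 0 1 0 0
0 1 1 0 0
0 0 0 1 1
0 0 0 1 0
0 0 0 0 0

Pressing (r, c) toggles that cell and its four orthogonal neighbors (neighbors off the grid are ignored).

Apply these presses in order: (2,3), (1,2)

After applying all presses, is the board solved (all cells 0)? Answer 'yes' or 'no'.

After press 1 at (2,3):
0 0 1 0 0
0 1 1 1 0
0 0 1 0 0
0 0 0 0 0
0 0 0 0 0

After press 2 at (1,2):
0 0 0 0 0
0 0 0 0 0
0 0 0 0 0
0 0 0 0 0
0 0 0 0 0

Lights still on: 0

Answer: yes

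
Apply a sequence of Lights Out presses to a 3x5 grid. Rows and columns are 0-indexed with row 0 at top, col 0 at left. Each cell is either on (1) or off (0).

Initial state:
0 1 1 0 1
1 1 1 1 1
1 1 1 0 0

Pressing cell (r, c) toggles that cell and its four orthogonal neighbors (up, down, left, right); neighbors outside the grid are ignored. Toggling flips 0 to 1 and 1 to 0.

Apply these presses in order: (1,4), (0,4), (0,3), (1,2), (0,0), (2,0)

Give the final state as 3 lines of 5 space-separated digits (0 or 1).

After press 1 at (1,4):
0 1 1 0 0
1 1 1 0 0
1 1 1 0 1

After press 2 at (0,4):
0 1 1 1 1
1 1 1 0 1
1 1 1 0 1

After press 3 at (0,3):
0 1 0 0 0
1 1 1 1 1
1 1 1 0 1

After press 4 at (1,2):
0 1 1 0 0
1 0 0 0 1
1 1 0 0 1

After press 5 at (0,0):
1 0 1 0 0
0 0 0 0 1
1 1 0 0 1

After press 6 at (2,0):
1 0 1 0 0
1 0 0 0 1
0 0 0 0 1

Answer: 1 0 1 0 0
1 0 0 0 1
0 0 0 0 1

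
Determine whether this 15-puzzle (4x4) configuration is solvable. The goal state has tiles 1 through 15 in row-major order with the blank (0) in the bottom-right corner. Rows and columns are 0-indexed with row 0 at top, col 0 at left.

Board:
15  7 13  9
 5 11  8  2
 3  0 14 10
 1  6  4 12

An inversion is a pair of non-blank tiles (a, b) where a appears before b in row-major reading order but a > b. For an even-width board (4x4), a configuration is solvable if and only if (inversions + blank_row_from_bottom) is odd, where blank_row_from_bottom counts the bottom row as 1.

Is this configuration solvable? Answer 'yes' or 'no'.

Answer: yes

Derivation:
Inversions: 65
Blank is in row 2 (0-indexed from top), which is row 2 counting from the bottom (bottom = 1).
65 + 2 = 67, which is odd, so the puzzle is solvable.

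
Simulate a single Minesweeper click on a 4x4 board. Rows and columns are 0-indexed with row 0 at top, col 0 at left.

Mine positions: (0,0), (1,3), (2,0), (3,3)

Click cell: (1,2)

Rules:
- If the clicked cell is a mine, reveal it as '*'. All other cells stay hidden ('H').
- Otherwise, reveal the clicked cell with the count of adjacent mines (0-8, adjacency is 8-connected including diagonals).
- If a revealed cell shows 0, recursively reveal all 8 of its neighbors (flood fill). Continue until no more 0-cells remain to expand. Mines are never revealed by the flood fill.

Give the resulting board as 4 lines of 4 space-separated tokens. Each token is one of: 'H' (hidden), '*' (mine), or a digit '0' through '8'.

H H H H
H H 1 H
H H H H
H H H H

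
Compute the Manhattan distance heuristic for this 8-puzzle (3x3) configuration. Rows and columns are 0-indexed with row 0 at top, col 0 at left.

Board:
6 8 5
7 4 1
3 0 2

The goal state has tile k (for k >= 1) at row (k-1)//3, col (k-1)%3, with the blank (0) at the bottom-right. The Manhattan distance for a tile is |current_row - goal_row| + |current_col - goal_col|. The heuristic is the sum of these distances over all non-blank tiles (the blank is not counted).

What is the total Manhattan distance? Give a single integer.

Answer: 19

Derivation:
Tile 6: (0,0)->(1,2) = 3
Tile 8: (0,1)->(2,1) = 2
Tile 5: (0,2)->(1,1) = 2
Tile 7: (1,0)->(2,0) = 1
Tile 4: (1,1)->(1,0) = 1
Tile 1: (1,2)->(0,0) = 3
Tile 3: (2,0)->(0,2) = 4
Tile 2: (2,2)->(0,1) = 3
Sum: 3 + 2 + 2 + 1 + 1 + 3 + 4 + 3 = 19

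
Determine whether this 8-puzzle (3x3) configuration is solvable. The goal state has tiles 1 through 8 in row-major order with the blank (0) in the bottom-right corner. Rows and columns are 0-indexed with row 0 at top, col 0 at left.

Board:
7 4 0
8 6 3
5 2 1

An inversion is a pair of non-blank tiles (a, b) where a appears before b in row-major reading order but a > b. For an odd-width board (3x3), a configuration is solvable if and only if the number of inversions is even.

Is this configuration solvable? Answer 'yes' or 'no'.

Inversions (pairs i<j in row-major order where tile[i] > tile[j] > 0): 23
23 is odd, so the puzzle is not solvable.

Answer: no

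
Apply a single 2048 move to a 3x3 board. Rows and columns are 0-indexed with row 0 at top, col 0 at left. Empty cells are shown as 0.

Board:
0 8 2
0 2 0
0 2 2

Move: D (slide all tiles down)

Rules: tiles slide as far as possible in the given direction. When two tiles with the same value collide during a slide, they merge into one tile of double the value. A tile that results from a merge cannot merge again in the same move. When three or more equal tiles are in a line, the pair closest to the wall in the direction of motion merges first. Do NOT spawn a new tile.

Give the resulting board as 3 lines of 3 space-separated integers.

Answer: 0 0 0
0 8 0
0 4 4

Derivation:
Slide down:
col 0: [0, 0, 0] -> [0, 0, 0]
col 1: [8, 2, 2] -> [0, 8, 4]
col 2: [2, 0, 2] -> [0, 0, 4]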